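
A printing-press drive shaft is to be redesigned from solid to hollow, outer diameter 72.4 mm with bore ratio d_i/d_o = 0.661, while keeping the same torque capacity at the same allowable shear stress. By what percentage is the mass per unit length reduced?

Equal τ_max and T ⇒ the solid shaft needs d_s³ = d_o³(1−k⁴), so d_s = 72.4·(1−0.661⁴)^(1/3) = 67.46 mm.
Area ratio A_h/A_s = d_o²(1−k²)/d_s² = (1−k²)/(1−k⁴)^(2/3) = 0.6485.
Mass saving = 1 − 0.6485 = 35.2 %.

35.2 %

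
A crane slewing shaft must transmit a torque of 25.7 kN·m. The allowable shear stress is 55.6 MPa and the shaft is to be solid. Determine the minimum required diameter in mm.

133 mm

For a solid shaft τ_max = 16T/(πd³), so d = (16T/(π τ_allow))^(1/3) = (16·25700/(π·5.56×10^7))^(1/3) = 0.1330 m.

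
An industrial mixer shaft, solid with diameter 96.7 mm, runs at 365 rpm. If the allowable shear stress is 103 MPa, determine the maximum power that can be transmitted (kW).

699 kW

J = πd⁴/32 = π(0.0967)⁴/32 = 8.584×10^-6 m⁴.
T_max = τ_allow·J/r = 1.03×10^8 × 8.584×10^-6 / 0.0484 = 18290 N·m.
ω = 2π·365/60 = 38.22 rad/s, so P_max = T_max·ω = 6.990×10^5 W.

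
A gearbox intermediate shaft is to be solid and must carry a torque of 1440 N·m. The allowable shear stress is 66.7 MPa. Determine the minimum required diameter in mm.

For a solid shaft τ_max = 16T/(πd³), so d = (16T/(π τ_allow))^(1/3) = (16·1440/(π·6.67×10^7))^(1/3) = 0.04791 m.

47.9 mm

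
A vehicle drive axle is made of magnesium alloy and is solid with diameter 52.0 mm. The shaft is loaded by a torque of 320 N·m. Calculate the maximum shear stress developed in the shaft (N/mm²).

11.6 N/mm²

J = πd⁴/32 = π(0.0520)⁴/32 = 7.178×10^-7 m⁴.
τ_max = T·r/J = 320.0 × 0.0260 / 7.178×10^-7 = 1.159×10^7 Pa.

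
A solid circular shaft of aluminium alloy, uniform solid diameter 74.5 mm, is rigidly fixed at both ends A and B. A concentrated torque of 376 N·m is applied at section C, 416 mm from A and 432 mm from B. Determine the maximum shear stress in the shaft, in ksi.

0.342 ksi

With uniform GJ and both ends fixed, compatibility θ_AC = θ_CB gives T_A·a = T_B·b, together with T_A + T_B = T₀.
T_A = T₀·b/(a+b) = 376.0·432/848.0 = 191.5 N·m; T_B = 184.5 N·m.
τ in each portion: τ_AC = 2.36×10^6 Pa, τ_CB = 2.27×10^6 Pa; maximum is in AC.
τ_max = T_AC·r/J = 191.5·0.0372/3.02×10^-6 = 2.359×10^6 Pa.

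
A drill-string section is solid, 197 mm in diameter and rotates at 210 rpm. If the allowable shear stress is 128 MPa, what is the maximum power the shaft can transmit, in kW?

4230 kW

J = πd⁴/32 = π(0.197)⁴/32 = 1.479×10^-4 m⁴.
T_max = τ_allow·J/r = 1.28×10^8 × 1.479×10^-4 / 0.0985 = 192100 N·m.
ω = 2π·210/60 = 21.99 rad/s, so P_max = T_max·ω = 4.226×10^6 W.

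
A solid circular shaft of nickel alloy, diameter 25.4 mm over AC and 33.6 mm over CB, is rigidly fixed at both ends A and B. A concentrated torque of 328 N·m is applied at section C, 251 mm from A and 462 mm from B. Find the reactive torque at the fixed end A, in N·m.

123 N·m

Compatibility: T_A·a/J_AC = T_B·b/J_CB with T_A + T_B = T₀.
J_AC = 4.09×10^-8 m⁴, J_CB = 1.25×10^-7 m⁴, so T_A = T₀·(J_AC/a)/((J_AC/a)+(J_CB/b)) = 123.1 N·m, T_B = 204.9 N·m.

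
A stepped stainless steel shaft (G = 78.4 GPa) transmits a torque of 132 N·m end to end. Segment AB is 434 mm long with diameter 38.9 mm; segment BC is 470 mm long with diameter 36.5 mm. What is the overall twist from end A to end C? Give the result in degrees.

J_AB = π(0.0389)⁴/32 = 2.25×10^-7 m⁴; J_BC = π(0.0365)⁴/32 = 1.74×10^-7 m⁴.
θ = (T/G)·Σ L_i/J_i = (132.0/78.4×10⁹)·(0.434/2.25×10^-7 + 0.470/1.74×10^-7) = 7.792×10^-3 rad.

0.446°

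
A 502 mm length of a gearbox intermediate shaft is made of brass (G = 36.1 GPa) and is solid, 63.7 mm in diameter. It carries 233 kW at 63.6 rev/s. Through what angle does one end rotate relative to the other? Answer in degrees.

0.287°

ω = 2π·63.6 = 399.6 rad/s, so T = P/ω = 233×10³ / 399.6 = 583.1 N·m.
J = πd⁴/32 = π(0.0637)⁴/32 = 1.616×10^-6 m⁴.
θ = T·L/(G·J) = 583.1 × 0.502 / (36.1×10⁹ × 1.616×10^-6) = 5.016×10^-3 rad.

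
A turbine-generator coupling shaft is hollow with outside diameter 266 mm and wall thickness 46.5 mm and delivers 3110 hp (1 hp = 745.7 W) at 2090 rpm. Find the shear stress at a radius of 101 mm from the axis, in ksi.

0.385 ksi

ω = 2π·2090/60 = 218.9 rad/s, so T = P/ω = 3110×745.7 / 218.9 = 10600 N·m.
J = π(d_o⁴ − d_i⁴)/32 = π(0.266⁴ − 0.173⁴)/32 = 4.036×10^-4 m⁴.
Shear stress varies linearly with radius: τ = T·r/J = 10600 × 0.101 / 4.036×10^-4 = 2.652×10^6 Pa.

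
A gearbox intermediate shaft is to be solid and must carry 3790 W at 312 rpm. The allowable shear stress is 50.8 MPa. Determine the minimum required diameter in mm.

22.7 mm

ω = 2π·312/60 = 32.67 rad/s, so T = P/ω = 3790 / 32.67 = 116.0 N·m.
For a solid shaft τ_max = 16T/(πd³), so d = (16T/(π τ_allow))^(1/3) = (16·116.0/(π·5.08×10^7))^(1/3) = 0.02266 m.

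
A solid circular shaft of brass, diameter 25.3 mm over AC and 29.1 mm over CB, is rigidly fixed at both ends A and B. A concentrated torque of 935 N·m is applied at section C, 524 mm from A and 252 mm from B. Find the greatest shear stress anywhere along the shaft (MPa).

Compatibility: T_A·a/J_AC = T_B·b/J_CB with T_A + T_B = T₀.
J_AC = 4.02×10^-8 m⁴, J_CB = 7.04×10^-8 m⁴, so T_A = T₀·(J_AC/a)/((J_AC/a)+(J_CB/b)) = 201.5 N·m, T_B = 733.5 N·m.
τ in each portion: τ_AC = 6.34×10^7 Pa, τ_CB = 1.52×10^8 Pa; maximum is in CB.
τ_max = T_CB·r/J = 733.5·0.0146/7.04×10^-8 = 1.516×10^8 Pa.

152 MPa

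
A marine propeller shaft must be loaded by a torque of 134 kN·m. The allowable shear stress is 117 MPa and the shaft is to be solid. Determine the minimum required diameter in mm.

180 mm

For a solid shaft τ_max = 16T/(πd³), so d = (16T/(π τ_allow))^(1/3) = (16·134000/(π·1.17×10^8))^(1/3) = 0.1800 m.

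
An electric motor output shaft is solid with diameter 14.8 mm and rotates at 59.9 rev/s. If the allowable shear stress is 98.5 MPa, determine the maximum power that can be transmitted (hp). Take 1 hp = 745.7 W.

31.6 hp

J = πd⁴/32 = π(0.0148)⁴/32 = 4.710×10^-9 m⁴.
T_max = τ_allow·J/r = 9.85×10^7 × 4.710×10^-9 / 0.00740 = 62.70 N·m.
ω = 2π·59.9 = 376.4 rad/s, so P_max = T_max·ω = 2.360×10^4 W.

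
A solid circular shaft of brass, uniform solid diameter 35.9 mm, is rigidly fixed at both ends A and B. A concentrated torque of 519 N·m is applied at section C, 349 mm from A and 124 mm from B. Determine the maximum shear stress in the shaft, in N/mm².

42.2 N/mm²

With uniform GJ and both ends fixed, compatibility θ_AC = θ_CB gives T_A·a = T_B·b, together with T_A + T_B = T₀.
T_A = T₀·b/(a+b) = 519.0·124/473.0 = 136.1 N·m; T_B = 382.9 N·m.
τ in each portion: τ_AC = 1.50×10^7 Pa, τ_CB = 4.22×10^7 Pa; maximum is in CB.
τ_max = T_CB·r/J = 382.9·0.0180/1.63×10^-7 = 4.215×10^7 Pa.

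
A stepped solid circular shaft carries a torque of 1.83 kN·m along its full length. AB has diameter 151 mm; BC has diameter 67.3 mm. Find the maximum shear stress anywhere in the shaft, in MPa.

30.6 MPa

Under the same torque, τ_max = 16T/(πd³) is largest where d is smallest — segment BC (d = 67.3 mm).
τ_max = 16·1830/(π·(0.0673)³) = 3.058×10^7 Pa.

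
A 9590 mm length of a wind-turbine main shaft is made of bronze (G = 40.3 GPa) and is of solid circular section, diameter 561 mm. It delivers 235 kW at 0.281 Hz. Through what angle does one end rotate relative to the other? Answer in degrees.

ω = 2π·0.281 = 1.766 rad/s, so T = P/ω = 235×10³ / 1.766 = 133100 N·m.
J = πd⁴/32 = π(0.561)⁴/32 = 9.724×10^-3 m⁴.
θ = T·L/(G·J) = 133100 × 9.59 / (40.3×10⁹ × 9.724×10^-3) = 3.257×10^-3 rad.

0.187°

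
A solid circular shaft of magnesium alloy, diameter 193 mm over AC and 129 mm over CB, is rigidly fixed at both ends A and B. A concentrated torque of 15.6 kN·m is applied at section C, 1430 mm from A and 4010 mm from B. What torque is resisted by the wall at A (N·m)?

Compatibility: T_A·a/J_AC = T_B·b/J_CB with T_A + T_B = T₀.
J_AC = 1.36×10^-4 m⁴, J_CB = 2.72×10^-5 m⁴, so T_A = T₀·(J_AC/a)/((J_AC/a)+(J_CB/b)) = 14560 N·m, T_B = 1037 N·m.

14600 N·m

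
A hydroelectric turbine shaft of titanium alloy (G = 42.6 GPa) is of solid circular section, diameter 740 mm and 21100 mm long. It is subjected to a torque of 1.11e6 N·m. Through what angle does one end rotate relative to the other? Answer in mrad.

18.7 mrad

J = πd⁴/32 = π(0.740)⁴/32 = 0.02944 m⁴.
θ = T·L/(G·J) = 1.110e6 × 21.1 / (42.6×10⁹ × 0.02944) = 0.01868 rad.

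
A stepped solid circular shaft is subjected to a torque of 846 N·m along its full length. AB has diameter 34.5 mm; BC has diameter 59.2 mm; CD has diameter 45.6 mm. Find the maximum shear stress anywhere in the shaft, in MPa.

Under the same torque, τ_max = 16T/(πd³) is largest where d is smallest — segment AB (d = 34.5 mm).
τ_max = 16·846.0/(π·(0.0345)³) = 1.049×10^8 Pa.

105 MPa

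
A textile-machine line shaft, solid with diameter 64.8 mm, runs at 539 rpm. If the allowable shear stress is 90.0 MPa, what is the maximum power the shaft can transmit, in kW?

J = πd⁴/32 = π(0.0648)⁴/32 = 1.731×10^-6 m⁴.
T_max = τ_allow·J/r = 9.00×10^7 × 1.731×10^-6 / 0.0324 = 4808 N·m.
ω = 2π·539/60 = 56.44 rad/s, so P_max = T_max·ω = 2.714×10^5 W.

271 kW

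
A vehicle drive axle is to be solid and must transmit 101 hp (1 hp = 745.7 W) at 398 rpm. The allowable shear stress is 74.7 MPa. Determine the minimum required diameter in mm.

ω = 2π·398/60 = 41.68 rad/s, so T = P/ω = 101×745.7 / 41.68 = 1807 N·m.
For a solid shaft τ_max = 16T/(πd³), so d = (16T/(π τ_allow))^(1/3) = (16·1807/(π·7.47×10^7))^(1/3) = 0.04976 m.

49.8 mm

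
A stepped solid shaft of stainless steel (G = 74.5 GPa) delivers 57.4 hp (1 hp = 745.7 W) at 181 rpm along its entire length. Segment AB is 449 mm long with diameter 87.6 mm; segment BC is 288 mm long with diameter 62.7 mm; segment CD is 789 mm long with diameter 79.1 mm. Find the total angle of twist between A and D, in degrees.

0.821°

ω = 2π·181/60 = 18.95 rad/s, so T = P/ω = 57.4×745.7 / 18.95 = 2258 N·m.
J_AB = π(0.0876)⁴/32 = 5.78×10^-6 m⁴; J_BC = π(0.0627)⁴/32 = 1.52×10^-6 m⁴; J_CD = π(0.0791)⁴/32 = 3.84×10^-6 m⁴.
θ = (T/G)·Σ L_i/J_i = (2258/74.5×10⁹)·(0.449/5.78×10^-6 + 0.288/1.52×10^-6 + 0.789/3.84×10^-6) = 0.01433 rad.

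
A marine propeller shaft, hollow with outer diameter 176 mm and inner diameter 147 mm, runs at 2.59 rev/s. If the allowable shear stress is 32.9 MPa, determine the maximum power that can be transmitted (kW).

294 kW

J = π(d_o⁴ − d_i⁴)/32 = π(0.176⁴ − 0.147⁴)/32 = 4.836×10^-5 m⁴.
T_max = τ_allow·J/r = 3.29×10^7 × 4.836×10^-5 / 0.0880 = 18080 N·m.
ω = 2π·2.59 = 16.27 rad/s, so P_max = T_max·ω = 2.942×10^5 W.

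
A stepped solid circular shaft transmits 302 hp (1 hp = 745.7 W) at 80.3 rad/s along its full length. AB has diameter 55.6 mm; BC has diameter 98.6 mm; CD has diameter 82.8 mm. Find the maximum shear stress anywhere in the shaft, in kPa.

83100 kPa

ω = 80.3 rad/s, so T = P/ω = 302×745.7 / 80.30 = 2805 N·m.
Under the same torque, τ_max = 16T/(πd³) is largest where d is smallest — segment AB (d = 55.6 mm).
τ_max = 16·2805/(π·(0.0556)³) = 8.310×10^7 Pa.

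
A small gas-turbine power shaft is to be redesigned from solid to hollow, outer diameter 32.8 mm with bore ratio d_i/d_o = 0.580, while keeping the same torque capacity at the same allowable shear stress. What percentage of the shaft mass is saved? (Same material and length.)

28.1 %

Equal τ_max and T ⇒ the solid shaft needs d_s³ = d_o³(1−k⁴), so d_s = 32.8·(1−0.580⁴)^(1/3) = 31.51 mm.
Area ratio A_h/A_s = d_o²(1−k²)/d_s² = (1−k²)/(1−k⁴)^(2/3) = 0.7189.
Mass saving = 1 − 0.7189 = 28.1 %.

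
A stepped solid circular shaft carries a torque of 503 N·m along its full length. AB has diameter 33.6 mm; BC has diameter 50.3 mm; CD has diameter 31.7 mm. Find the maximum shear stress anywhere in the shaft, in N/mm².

Under the same torque, τ_max = 16T/(πd³) is largest where d is smallest — segment CD (d = 31.7 mm).
τ_max = 16·503.0/(π·(0.0317)³) = 8.042×10^7 Pa.

80.4 N/mm²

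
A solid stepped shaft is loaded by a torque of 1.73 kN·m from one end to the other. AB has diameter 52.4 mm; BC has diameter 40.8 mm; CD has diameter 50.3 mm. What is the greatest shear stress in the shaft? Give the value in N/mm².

Under the same torque, τ_max = 16T/(πd³) is largest where d is smallest — segment BC (d = 40.8 mm).
τ_max = 16·1730/(π·(0.0408)³) = 1.297×10^8 Pa.

130 N/mm²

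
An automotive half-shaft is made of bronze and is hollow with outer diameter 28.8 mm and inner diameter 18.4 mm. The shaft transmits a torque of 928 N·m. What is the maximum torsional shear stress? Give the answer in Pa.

J = π(d_o⁴ − d_i⁴)/32 = π(0.0288⁴ − 0.0184⁴)/32 = 5.629×10^-8 m⁴.
τ_max = T·r/J = 928.0 × 0.0144 / 5.629×10^-8 = 2.374×10^8 Pa.

2.37e8 Pa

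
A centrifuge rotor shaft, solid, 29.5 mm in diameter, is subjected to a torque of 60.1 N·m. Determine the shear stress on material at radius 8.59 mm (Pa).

6.94e6 Pa

J = πd⁴/32 = π(0.0295)⁴/32 = 7.435×10^-8 m⁴.
Shear stress varies linearly with radius: τ = T·r/J = 60.10 × 0.00859 / 7.435×10^-8 = 6.944×10^6 Pa.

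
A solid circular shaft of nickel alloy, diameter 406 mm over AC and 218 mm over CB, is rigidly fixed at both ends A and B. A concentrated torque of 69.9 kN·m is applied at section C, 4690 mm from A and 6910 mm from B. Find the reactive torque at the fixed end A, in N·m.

66200 N·m

Compatibility: T_A·a/J_AC = T_B·b/J_CB with T_A + T_B = T₀.
J_AC = 2.67×10^-3 m⁴, J_CB = 2.22×10^-4 m⁴, so T_A = T₀·(J_AC/a)/((J_AC/a)+(J_CB/b)) = 66170 N·m, T_B = 3733 N·m.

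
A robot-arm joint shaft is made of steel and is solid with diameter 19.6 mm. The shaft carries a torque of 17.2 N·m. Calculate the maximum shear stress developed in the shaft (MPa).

11.6 MPa

J = πd⁴/32 = π(0.0196)⁴/32 = 1.449×10^-8 m⁴.
τ_max = T·r/J = 17.20 × 0.00980 / 1.449×10^-8 = 1.163×10^7 Pa.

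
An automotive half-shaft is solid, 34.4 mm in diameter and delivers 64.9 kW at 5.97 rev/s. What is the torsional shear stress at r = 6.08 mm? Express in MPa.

ω = 2π·5.97 = 37.51 rad/s, so T = P/ω = 64.9×10³ / 37.51 = 1730 N·m.
J = πd⁴/32 = π(0.0344)⁴/32 = 1.375×10^-7 m⁴.
Shear stress varies linearly with radius: τ = T·r/J = 1730 × 0.00608 / 1.375×10^-7 = 7.652×10^7 Pa.

76.5 MPa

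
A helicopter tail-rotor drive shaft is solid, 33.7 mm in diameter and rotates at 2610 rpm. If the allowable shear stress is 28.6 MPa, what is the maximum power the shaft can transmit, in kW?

58.7 kW

J = πd⁴/32 = π(0.0337)⁴/32 = 1.266×10^-7 m⁴.
T_max = τ_allow·J/r = 2.86×10^7 × 1.266×10^-7 / 0.0169 = 214.9 N·m.
ω = 2π·2610/60 = 273.3 rad/s, so P_max = T_max·ω = 5.874×10^4 W.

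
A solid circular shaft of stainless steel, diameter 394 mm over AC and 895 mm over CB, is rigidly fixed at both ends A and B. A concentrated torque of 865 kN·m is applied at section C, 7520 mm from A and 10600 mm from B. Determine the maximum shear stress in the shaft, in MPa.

5.84 MPa

Compatibility: T_A·a/J_AC = T_B·b/J_CB with T_A + T_B = T₀.
J_AC = 2.37×10^-3 m⁴, J_CB = 0.0630 m⁴, so T_A = T₀·(J_AC/a)/((J_AC/a)+(J_CB/b)) = 43490 N·m, T_B = 821500 N·m.
τ in each portion: τ_AC = 3.62×10^6 Pa, τ_CB = 5.84×10^6 Pa; maximum is in CB.
τ_max = T_CB·r/J = 821500·0.448/0.0630 = 5.836×10^6 Pa.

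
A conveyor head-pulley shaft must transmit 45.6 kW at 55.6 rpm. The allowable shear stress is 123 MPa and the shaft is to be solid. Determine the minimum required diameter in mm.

ω = 2π·55.6/60 = 5.822 rad/s, so T = P/ω = 45.6×10³ / 5.822 = 7832 N·m.
For a solid shaft τ_max = 16T/(πd³), so d = (16T/(π τ_allow))^(1/3) = (16·7832/(π·1.23×10^8))^(1/3) = 0.06870 m.

68.7 mm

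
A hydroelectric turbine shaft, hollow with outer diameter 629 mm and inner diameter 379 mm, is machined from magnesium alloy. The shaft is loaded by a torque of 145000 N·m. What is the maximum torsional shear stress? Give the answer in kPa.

3420 kPa

J = π(d_o⁴ − d_i⁴)/32 = π(0.629⁴ − 0.379⁴)/32 = 0.01334 m⁴.
τ_max = T·r/J = 145000 × 0.315 / 0.01334 = 3.418×10^6 Pa.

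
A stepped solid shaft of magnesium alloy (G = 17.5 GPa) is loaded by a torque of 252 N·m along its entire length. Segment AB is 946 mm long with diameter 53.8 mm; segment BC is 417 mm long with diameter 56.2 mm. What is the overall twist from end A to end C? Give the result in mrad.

J_AB = π(0.0538)⁴/32 = 8.22×10^-7 m⁴; J_BC = π(0.0562)⁴/32 = 9.79×10^-7 m⁴.
θ = (T/G)·Σ L_i/J_i = (252.0/17.5×10⁹)·(0.946/8.22×10^-7 + 0.417/9.79×10^-7) = 0.02269 rad.

22.7 mrad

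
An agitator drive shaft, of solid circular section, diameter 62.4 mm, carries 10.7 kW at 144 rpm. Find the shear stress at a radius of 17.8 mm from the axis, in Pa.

8.49e6 Pa

ω = 2π·144/60 = 15.08 rad/s, so T = P/ω = 10.7×10³ / 15.08 = 709.6 N·m.
J = πd⁴/32 = π(0.0624)⁴/32 = 1.488×10^-6 m⁴.
Shear stress varies linearly with radius: τ = T·r/J = 709.6 × 0.0178 / 1.488×10^-6 = 8.485×10^6 Pa.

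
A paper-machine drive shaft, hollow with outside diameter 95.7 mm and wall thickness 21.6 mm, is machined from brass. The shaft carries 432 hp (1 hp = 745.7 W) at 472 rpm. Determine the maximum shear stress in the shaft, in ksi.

ω = 2π·472/60 = 49.43 rad/s, so T = P/ω = 432×745.7 / 49.43 = 6517 N·m.
J = π(d_o⁴ − d_i⁴)/32 = π(0.0957⁴ − 0.0525⁴)/32 = 7.489×10^-6 m⁴.
τ_max = T·r/J = 6517 × 0.0479 / 7.489×10^-6 = 4.164×10^7 Pa.

6.04 ksi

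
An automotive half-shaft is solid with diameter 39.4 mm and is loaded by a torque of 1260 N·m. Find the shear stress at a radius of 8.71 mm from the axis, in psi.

6730 psi

J = πd⁴/32 = π(0.0394)⁴/32 = 2.366×10^-7 m⁴.
Shear stress varies linearly with radius: τ = T·r/J = 1260 × 0.00871 / 2.366×10^-7 = 4.639×10^7 Pa.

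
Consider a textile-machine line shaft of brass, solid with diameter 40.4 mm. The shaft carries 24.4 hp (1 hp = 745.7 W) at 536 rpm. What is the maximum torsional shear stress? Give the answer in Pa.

2.50e7 Pa

ω = 2π·536/60 = 56.13 rad/s, so T = P/ω = 24.4×745.7 / 56.13 = 324.2 N·m.
J = πd⁴/32 = π(0.0404)⁴/32 = 2.615×10^-7 m⁴.
τ_max = T·r/J = 324.2 × 0.0202 / 2.615×10^-7 = 2.504×10^7 Pa.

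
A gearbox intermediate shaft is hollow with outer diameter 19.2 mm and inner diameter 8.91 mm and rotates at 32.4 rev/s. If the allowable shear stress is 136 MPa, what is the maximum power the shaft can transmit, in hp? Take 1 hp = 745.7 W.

J = π(d_o⁴ − d_i⁴)/32 = π(0.0192⁴ − 0.00891⁴)/32 = 1.272×10^-8 m⁴.
T_max = τ_allow·J/r = 1.36×10^8 × 1.272×10^-8 / 0.00960 = 180.2 N·m.
ω = 2π·32.4 = 203.6 rad/s, so P_max = T_max·ω = 3.669×10^4 W.

49.2 hp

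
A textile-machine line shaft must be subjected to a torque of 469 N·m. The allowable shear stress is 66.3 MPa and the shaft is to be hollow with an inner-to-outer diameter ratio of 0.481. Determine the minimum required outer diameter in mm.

33.6 mm

For a hollow shaft with d_i/d_o = 0.481: τ_max = 16T/(π d_o³ (1−k⁴)), so d_o = [16T/(π τ_allow (1−k⁴))]^(1/3) = [16·469.0/(π·6.63×10^7·0.9465)]^(1/3) = 0.03364 m.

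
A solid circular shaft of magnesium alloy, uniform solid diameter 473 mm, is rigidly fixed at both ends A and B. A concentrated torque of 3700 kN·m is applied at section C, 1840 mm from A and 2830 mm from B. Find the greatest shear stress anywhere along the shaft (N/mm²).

With uniform GJ and both ends fixed, compatibility θ_AC = θ_CB gives T_A·a = T_B·b, together with T_A + T_B = T₀.
T_A = T₀·b/(a+b) = 3.700e6·2830/4670 = 2.242e6 N·m; T_B = 1.458e6 N·m.
τ in each portion: τ_AC = 1.08×10^8 Pa, τ_CB = 7.02×10^7 Pa; maximum is in AC.
τ_max = T_AC·r/J = 2.242e6·0.236/4.91×10^-3 = 1.079×10^8 Pa.

108 N/mm²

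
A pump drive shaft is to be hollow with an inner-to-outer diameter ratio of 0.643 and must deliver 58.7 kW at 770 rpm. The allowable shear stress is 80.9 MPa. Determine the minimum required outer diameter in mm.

38.1 mm

ω = 2π·770/60 = 80.63 rad/s, so T = P/ω = 58.7×10³ / 80.63 = 728.0 N·m.
For a hollow shaft with d_i/d_o = 0.643: τ_max = 16T/(π d_o³ (1−k⁴)), so d_o = [16T/(π τ_allow (1−k⁴))]^(1/3) = [16·728.0/(π·8.09×10^7·0.8291)]^(1/3) = 0.03809 m.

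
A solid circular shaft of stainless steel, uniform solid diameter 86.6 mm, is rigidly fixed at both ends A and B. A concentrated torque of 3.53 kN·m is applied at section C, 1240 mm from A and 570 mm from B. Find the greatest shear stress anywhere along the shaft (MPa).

With uniform GJ and both ends fixed, compatibility θ_AC = θ_CB gives T_A·a = T_B·b, together with T_A + T_B = T₀.
T_A = T₀·b/(a+b) = 3530·570/1810 = 1112 N·m; T_B = 2418 N·m.
τ in each portion: τ_AC = 8.72×10^6 Pa, τ_CB = 1.90×10^7 Pa; maximum is in CB.
τ_max = T_CB·r/J = 2418·0.0433/5.52×10^-6 = 1.896×10^7 Pa.

19.0 MPa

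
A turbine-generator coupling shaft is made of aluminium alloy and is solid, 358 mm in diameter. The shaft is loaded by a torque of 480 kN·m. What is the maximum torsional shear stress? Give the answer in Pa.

J = πd⁴/32 = π(0.358)⁴/32 = 1.613×10^-3 m⁴.
τ_max = T·r/J = 480000 × 0.179 / 1.613×10^-3 = 5.328×10^7 Pa.

5.33e7 Pa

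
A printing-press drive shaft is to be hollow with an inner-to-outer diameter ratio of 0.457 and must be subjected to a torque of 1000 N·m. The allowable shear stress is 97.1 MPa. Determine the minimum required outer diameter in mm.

38.0 mm

For a hollow shaft with d_i/d_o = 0.457: τ_max = 16T/(π d_o³ (1−k⁴)), so d_o = [16T/(π τ_allow (1−k⁴))]^(1/3) = [16·1000/(π·9.71×10^7·0.9564)]^(1/3) = 0.03799 m.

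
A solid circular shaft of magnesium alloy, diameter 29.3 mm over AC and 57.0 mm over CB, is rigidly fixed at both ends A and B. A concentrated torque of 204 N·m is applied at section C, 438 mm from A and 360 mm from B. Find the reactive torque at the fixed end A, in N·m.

11.1 N·m

Compatibility: T_A·a/J_AC = T_B·b/J_CB with T_A + T_B = T₀.
J_AC = 7.24×10^-8 m⁴, J_CB = 1.04×10^-6 m⁴, so T_A = T₀·(J_AC/a)/((J_AC/a)+(J_CB/b)) = 11.07 N·m, T_B = 192.9 N·m.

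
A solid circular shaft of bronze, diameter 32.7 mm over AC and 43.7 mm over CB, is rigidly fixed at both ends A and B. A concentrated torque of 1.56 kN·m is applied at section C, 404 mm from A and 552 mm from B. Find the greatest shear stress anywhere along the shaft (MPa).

68.1 MPa

Compatibility: T_A·a/J_AC = T_B·b/J_CB with T_A + T_B = T₀.
J_AC = 1.12×10^-7 m⁴, J_CB = 3.58×10^-7 m⁴, so T_A = T₀·(J_AC/a)/((J_AC/a)+(J_CB/b)) = 467.8 N·m, T_B = 1092 N·m.
τ in each portion: τ_AC = 6.81×10^7 Pa, τ_CB = 6.67×10^7 Pa; maximum is in AC.
τ_max = T_AC·r/J = 467.8·0.0163/1.12×10^-7 = 6.814×10^7 Pa.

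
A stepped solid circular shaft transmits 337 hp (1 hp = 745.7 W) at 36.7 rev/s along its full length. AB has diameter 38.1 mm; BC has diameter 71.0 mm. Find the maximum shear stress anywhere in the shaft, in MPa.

100 MPa

ω = 2π·36.7 = 230.6 rad/s, so T = P/ω = 337×745.7 / 230.6 = 1090 N·m.
Under the same torque, τ_max = 16T/(πd³) is largest where d is smallest — segment AB (d = 38.1 mm).
τ_max = 16·1090/(π·(0.0381)³) = 1.004×10^8 Pa.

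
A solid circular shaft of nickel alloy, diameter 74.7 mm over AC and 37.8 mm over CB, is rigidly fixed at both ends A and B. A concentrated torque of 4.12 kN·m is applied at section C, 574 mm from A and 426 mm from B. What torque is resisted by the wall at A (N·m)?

Compatibility: T_A·a/J_AC = T_B·b/J_CB with T_A + T_B = T₀.
J_AC = 3.06×10^-6 m⁴, J_CB = 2.00×10^-7 m⁴, so T_A = T₀·(J_AC/a)/((J_AC/a)+(J_CB/b)) = 3786 N·m, T_B = 334.4 N·m.

3790 N·m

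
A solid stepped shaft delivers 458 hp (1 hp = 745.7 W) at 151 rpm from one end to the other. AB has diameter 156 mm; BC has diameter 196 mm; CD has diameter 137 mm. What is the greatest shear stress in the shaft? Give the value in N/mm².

42.8 N/mm²

ω = 2π·151/60 = 15.81 rad/s, so T = P/ω = 458×745.7 / 15.81 = 21600 N·m.
Under the same torque, τ_max = 16T/(πd³) is largest where d is smallest — segment CD (d = 137 mm).
τ_max = 16·21600/(π·(0.137)³) = 4.278×10^7 Pa.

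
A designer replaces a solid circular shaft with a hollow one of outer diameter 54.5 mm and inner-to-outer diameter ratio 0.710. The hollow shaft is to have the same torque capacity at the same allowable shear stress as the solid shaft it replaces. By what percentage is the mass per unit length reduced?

39.7 %

Equal τ_max and T ⇒ the solid shaft needs d_s³ = d_o³(1−k⁴), so d_s = 54.5·(1−0.710⁴)^(1/3) = 49.43 mm.
Area ratio A_h/A_s = d_o²(1−k²)/d_s² = (1−k²)/(1−k⁴)^(2/3) = 0.6029.
Mass saving = 1 − 0.6029 = 39.7 %.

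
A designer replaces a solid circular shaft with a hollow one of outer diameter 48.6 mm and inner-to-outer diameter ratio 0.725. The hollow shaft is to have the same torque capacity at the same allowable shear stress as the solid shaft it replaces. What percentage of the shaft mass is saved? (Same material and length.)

Equal τ_max and T ⇒ the solid shaft needs d_s³ = d_o³(1−k⁴), so d_s = 48.6·(1−0.725⁴)^(1/3) = 43.63 mm.
Area ratio A_h/A_s = d_o²(1−k²)/d_s² = (1−k²)/(1−k⁴)^(2/3) = 0.5885.
Mass saving = 1 − 0.5885 = 41.2 %.

41.2 %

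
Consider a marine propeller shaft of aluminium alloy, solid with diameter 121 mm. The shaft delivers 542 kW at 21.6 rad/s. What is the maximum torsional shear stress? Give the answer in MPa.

ω = 21.6 rad/s, so T = P/ω = 542×10³ / 21.60 = 25090 N·m.
J = πd⁴/32 = π(0.121)⁴/32 = 2.104×10^-5 m⁴.
τ_max = T·r/J = 25090 × 0.0605 / 2.104×10^-5 = 7.214×10^7 Pa.

72.1 MPa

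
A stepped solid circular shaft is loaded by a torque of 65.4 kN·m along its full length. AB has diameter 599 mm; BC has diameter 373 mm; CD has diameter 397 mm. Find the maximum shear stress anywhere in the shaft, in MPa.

6.42 MPa

Under the same torque, τ_max = 16T/(πd³) is largest where d is smallest — segment BC (d = 373 mm).
τ_max = 16·65400/(π·(0.373)³) = 6.418×10^6 Pa.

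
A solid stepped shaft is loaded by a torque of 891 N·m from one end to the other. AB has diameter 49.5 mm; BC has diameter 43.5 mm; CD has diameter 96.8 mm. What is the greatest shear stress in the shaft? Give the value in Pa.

Under the same torque, τ_max = 16T/(πd³) is largest where d is smallest — segment BC (d = 43.5 mm).
τ_max = 16·891.0/(π·(0.0435)³) = 5.513×10^7 Pa.

5.51e7 Pa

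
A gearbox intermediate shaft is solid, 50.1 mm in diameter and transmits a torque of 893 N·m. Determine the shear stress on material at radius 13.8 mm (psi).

J = πd⁴/32 = π(0.0501)⁴/32 = 6.185×10^-7 m⁴.
Shear stress varies linearly with radius: τ = T·r/J = 893.0 × 0.0138 / 6.185×10^-7 = 1.992×10^7 Pa.

2890 psi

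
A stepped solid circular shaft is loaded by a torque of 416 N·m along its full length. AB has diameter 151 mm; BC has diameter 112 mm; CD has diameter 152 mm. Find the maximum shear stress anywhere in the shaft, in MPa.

1.51 MPa

Under the same torque, τ_max = 16T/(πd³) is largest where d is smallest — segment BC (d = 112 mm).
τ_max = 16·416.0/(π·(0.112)³) = 1.508×10^6 Pa.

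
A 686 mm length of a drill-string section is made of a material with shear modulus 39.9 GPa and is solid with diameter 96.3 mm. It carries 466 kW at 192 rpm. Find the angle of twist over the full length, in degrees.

ω = 2π·192/60 = 20.11 rad/s, so T = P/ω = 466×10³ / 20.11 = 23180 N·m.
J = πd⁴/32 = π(0.0963)⁴/32 = 8.443×10^-6 m⁴.
θ = T·L/(G·J) = 23180 × 0.686 / (39.9×10⁹ × 8.443×10^-6) = 0.04720 rad.

2.70°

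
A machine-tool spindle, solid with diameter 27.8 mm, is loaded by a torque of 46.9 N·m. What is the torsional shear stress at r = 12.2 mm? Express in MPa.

J = πd⁴/32 = π(0.0278)⁴/32 = 5.864×10^-8 m⁴.
Shear stress varies linearly with radius: τ = T·r/J = 46.90 × 0.0122 / 5.864×10^-8 = 9.758×10^6 Pa.

9.76 MPa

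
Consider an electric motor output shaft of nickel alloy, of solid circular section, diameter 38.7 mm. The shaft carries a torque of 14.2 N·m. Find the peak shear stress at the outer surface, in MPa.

1.25 MPa

J = πd⁴/32 = π(0.0387)⁴/32 = 2.202×10^-7 m⁴.
τ_max = T·r/J = 14.20 × 0.0194 / 2.202×10^-7 = 1.248×10^6 Pa.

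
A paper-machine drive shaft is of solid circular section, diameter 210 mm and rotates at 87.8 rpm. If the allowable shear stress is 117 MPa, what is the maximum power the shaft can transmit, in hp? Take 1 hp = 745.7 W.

2620 hp

J = πd⁴/32 = π(0.210)⁴/32 = 1.909×10^-4 m⁴.
T_max = τ_allow·J/r = 1.17×10^8 × 1.909×10^-4 / 0.105 = 212800 N·m.
ω = 2π·87.8/60 = 9.194 rad/s, so P_max = T_max·ω = 1.956×10^6 W.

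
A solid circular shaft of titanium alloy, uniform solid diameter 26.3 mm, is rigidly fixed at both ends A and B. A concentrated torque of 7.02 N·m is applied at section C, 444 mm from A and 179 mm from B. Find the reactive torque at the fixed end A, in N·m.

With uniform GJ and both ends fixed, compatibility θ_AC = θ_CB gives T_A·a = T_B·b, together with T_A + T_B = T₀.
T_A = T₀·b/(a+b) = 7.020·179/623.0 = 2.017 N·m; T_B = 5.003 N·m.

2.02 N·m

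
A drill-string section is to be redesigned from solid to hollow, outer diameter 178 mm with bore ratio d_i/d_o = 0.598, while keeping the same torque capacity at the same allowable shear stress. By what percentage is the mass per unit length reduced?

29.6 %

Equal τ_max and T ⇒ the solid shaft needs d_s³ = d_o³(1−k⁴), so d_s = 178·(1−0.598⁴)^(1/3) = 170.1 mm.
Area ratio A_h/A_s = d_o²(1−k²)/d_s² = (1−k²)/(1−k⁴)^(2/3) = 0.7038.
Mass saving = 1 − 0.7038 = 29.6 %.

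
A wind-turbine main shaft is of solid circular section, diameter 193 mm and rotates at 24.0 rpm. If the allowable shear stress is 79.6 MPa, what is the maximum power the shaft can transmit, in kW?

J = πd⁴/32 = π(0.193)⁴/32 = 1.362×10^-4 m⁴.
T_max = τ_allow·J/r = 7.96×10^7 × 1.362×10^-4 / 0.0965 = 112400 N·m.
ω = 2π·24.0/60 = 2.513 rad/s, so P_max = T_max·ω = 2.824×10^5 W.

282 kW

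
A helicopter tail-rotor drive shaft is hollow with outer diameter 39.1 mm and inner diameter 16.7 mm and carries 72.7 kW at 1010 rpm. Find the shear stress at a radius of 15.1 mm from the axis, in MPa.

46.8 MPa

ω = 2π·1010/60 = 105.8 rad/s, so T = P/ω = 72.7×10³ / 105.8 = 687.4 N·m.
J = π(d_o⁴ − d_i⁴)/32 = π(0.0391⁴ − 0.0167⁴)/32 = 2.218×10^-7 m⁴.
Shear stress varies linearly with radius: τ = T·r/J = 687.4 × 0.0151 / 2.218×10^-7 = 4.679×10^7 Pa.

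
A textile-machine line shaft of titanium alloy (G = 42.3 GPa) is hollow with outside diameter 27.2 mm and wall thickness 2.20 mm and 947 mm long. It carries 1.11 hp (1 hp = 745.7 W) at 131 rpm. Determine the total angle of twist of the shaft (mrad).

49.6 mrad

ω = 2π·131/60 = 13.72 rad/s, so T = P/ω = 1.11×745.7 / 13.72 = 60.34 N·m.
J = π(d_o⁴ − d_i⁴)/32 = π(0.0272⁴ − 0.0228⁴)/32 = 2.721×10^-8 m⁴.
θ = T·L/(G·J) = 60.34 × 0.947 / (42.3×10⁹ × 2.721×10^-8) = 0.04965 rad.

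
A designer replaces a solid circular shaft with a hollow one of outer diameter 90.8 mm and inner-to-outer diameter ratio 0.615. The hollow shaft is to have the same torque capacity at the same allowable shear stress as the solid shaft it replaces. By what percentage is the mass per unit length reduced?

Equal τ_max and T ⇒ the solid shaft needs d_s³ = d_o³(1−k⁴), so d_s = 90.8·(1−0.615⁴)^(1/3) = 86.25 mm.
Area ratio A_h/A_s = d_o²(1−k²)/d_s² = (1−k²)/(1−k⁴)^(2/3) = 0.6892.
Mass saving = 1 − 0.6892 = 31.1 %.

31.1 %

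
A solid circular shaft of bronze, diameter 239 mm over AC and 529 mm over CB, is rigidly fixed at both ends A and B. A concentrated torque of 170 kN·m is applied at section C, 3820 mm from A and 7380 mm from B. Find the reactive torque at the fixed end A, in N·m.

Compatibility: T_A·a/J_AC = T_B·b/J_CB with T_A + T_B = T₀.
J_AC = 3.20×10^-4 m⁴, J_CB = 7.69×10^-3 m⁴, so T_A = T₀·(J_AC/a)/((J_AC/a)+(J_CB/b)) = 12660 N·m, T_B = 157300 N·m.

12700 N·m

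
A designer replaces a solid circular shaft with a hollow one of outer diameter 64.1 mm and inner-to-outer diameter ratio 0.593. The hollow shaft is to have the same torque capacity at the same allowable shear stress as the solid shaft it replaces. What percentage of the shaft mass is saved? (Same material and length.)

Equal τ_max and T ⇒ the solid shaft needs d_s³ = d_o³(1−k⁴), so d_s = 64.1·(1−0.593⁴)^(1/3) = 61.34 mm.
Area ratio A_h/A_s = d_o²(1−k²)/d_s² = (1−k²)/(1−k⁴)^(2/3) = 0.7080.
Mass saving = 1 − 0.7080 = 29.2 %.

29.2 %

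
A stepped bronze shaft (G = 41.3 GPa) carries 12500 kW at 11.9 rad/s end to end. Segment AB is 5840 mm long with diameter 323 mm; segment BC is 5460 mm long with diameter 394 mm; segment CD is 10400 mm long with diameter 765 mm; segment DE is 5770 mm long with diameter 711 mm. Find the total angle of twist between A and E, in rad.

ω = 11.9 rad/s, so T = P/ω = 12500×10³ / 11.90 = 1.050e6 N·m.
J_AB = π(0.323)⁴/32 = 1.07×10^-3 m⁴; J_BC = π(0.394)⁴/32 = 2.37×10^-3 m⁴; J_CD = π(0.765)⁴/32 = 0.0336 m⁴; J_DE = π(0.711)⁴/32 = 0.0251 m⁴.
θ = (T/G)·Σ L_i/J_i = (1.050e6/41.3×10⁹)·(5.84/1.07×10^-3 + 5.46/2.37×10^-3 + 10.4/0.0336 + 5.77/0.0251) = 0.2114 rad.

0.211 rad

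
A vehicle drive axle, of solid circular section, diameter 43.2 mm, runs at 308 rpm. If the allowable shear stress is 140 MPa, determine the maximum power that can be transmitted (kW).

J = πd⁴/32 = π(0.0432)⁴/32 = 3.419×10^-7 m⁴.
T_max = τ_allow·J/r = 1.40×10^8 × 3.419×10^-7 / 0.0216 = 2216 N·m.
ω = 2π·308/60 = 32.25 rad/s, so P_max = T_max·ω = 7.148×10^4 W.

71.5 kW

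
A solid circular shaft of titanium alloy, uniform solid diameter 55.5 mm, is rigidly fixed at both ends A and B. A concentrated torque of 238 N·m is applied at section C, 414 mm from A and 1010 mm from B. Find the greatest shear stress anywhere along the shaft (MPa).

With uniform GJ and both ends fixed, compatibility θ_AC = θ_CB gives T_A·a = T_B·b, together with T_A + T_B = T₀.
T_A = T₀·b/(a+b) = 238.0·1010/1424 = 168.8 N·m; T_B = 69.19 N·m.
τ in each portion: τ_AC = 5.03×10^6 Pa, τ_CB = 2.06×10^6 Pa; maximum is in AC.
τ_max = T_AC·r/J = 168.8·0.0278/9.31×10^-7 = 5.029×10^6 Pa.

5.03 MPa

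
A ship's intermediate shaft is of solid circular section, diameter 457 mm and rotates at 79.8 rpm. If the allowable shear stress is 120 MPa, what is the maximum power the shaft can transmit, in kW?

18800 kW

J = πd⁴/32 = π(0.457)⁴/32 = 4.282×10^-3 m⁴.
T_max = τ_allow·J/r = 1.20×10^8 × 4.282×10^-3 / 0.229 = 2.249e6 N·m.
ω = 2π·79.8/60 = 8.357 rad/s, so P_max = T_max·ω = 1.879×10^7 W.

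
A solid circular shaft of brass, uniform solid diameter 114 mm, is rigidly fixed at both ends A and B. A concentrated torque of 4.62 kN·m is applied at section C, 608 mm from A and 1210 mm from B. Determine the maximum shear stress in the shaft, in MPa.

10.6 MPa

With uniform GJ and both ends fixed, compatibility θ_AC = θ_CB gives T_A·a = T_B·b, together with T_A + T_B = T₀.
T_A = T₀·b/(a+b) = 4620·1210/1818 = 3075 N·m; T_B = 1545 N·m.
τ in each portion: τ_AC = 1.06×10^7 Pa, τ_CB = 5.31×10^6 Pa; maximum is in AC.
τ_max = T_AC·r/J = 3075·0.0570/1.66×10^-5 = 1.057×10^7 Pa.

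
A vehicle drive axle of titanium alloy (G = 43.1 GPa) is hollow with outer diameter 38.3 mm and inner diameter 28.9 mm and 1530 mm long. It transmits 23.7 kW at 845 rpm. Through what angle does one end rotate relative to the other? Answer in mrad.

ω = 2π·845/60 = 88.49 rad/s, so T = P/ω = 23.7×10³ / 88.49 = 267.8 N·m.
J = π(d_o⁴ − d_i⁴)/32 = π(0.0383⁴ − 0.0289⁴)/32 = 1.428×10^-7 m⁴.
θ = T·L/(G·J) = 267.8 × 1.53 / (43.1×10⁹ × 1.428×10^-7) = 0.06660 rad.

66.6 mrad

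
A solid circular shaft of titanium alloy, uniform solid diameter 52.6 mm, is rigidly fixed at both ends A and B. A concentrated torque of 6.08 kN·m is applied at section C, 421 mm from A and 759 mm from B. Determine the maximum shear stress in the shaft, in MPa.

137 MPa

With uniform GJ and both ends fixed, compatibility θ_AC = θ_CB gives T_A·a = T_B·b, together with T_A + T_B = T₀.
T_A = T₀·b/(a+b) = 6080·759/1180 = 3911 N·m; T_B = 2169 N·m.
τ in each portion: τ_AC = 1.37×10^8 Pa, τ_CB = 7.59×10^7 Pa; maximum is in AC.
τ_max = T_AC·r/J = 3911·0.0263/7.52×10^-7 = 1.369×10^8 Pa.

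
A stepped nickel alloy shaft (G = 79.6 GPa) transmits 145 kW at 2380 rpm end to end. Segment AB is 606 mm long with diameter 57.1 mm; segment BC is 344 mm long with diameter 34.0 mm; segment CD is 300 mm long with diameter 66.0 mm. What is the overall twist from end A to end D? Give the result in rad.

0.0246 rad

ω = 2π·2380/60 = 249.2 rad/s, so T = P/ω = 145×10³ / 249.2 = 581.8 N·m.
J_AB = π(0.0571)⁴/32 = 1.04×10^-6 m⁴; J_BC = π(0.0340)⁴/32 = 1.31×10^-7 m⁴; J_CD = π(0.0660)⁴/32 = 1.86×10^-6 m⁴.
θ = (T/G)·Σ L_i/J_i = (581.8/79.6×10⁹)·(0.606/1.04×10^-6 + 0.344/1.31×10^-7 + 0.300/1.86×10^-6) = 0.02459 rad.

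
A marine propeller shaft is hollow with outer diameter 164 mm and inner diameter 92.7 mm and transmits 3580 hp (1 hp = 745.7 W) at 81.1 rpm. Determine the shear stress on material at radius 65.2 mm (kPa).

ω = 2π·81.1/60 = 8.493 rad/s, so T = P/ω = 3580×745.7 / 8.493 = 314300 N·m.
J = π(d_o⁴ − d_i⁴)/32 = π(0.164⁴ − 0.0927⁴)/32 = 6.377×10^-5 m⁴.
Shear stress varies linearly with radius: τ = T·r/J = 314300 × 0.0652 / 6.377×10^-5 = 3.214×10^8 Pa.

321000 kPa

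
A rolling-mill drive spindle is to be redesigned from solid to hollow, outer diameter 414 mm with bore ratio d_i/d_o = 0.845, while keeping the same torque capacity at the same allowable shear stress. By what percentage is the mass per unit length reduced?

54.0 %

Equal τ_max and T ⇒ the solid shaft needs d_s³ = d_o³(1−k⁴), so d_s = 414·(1−0.845⁴)^(1/3) = 326.4 mm.
Area ratio A_h/A_s = d_o²(1−k²)/d_s² = (1−k²)/(1−k⁴)^(2/3) = 0.4600.
Mass saving = 1 − 0.4600 = 54.0 %.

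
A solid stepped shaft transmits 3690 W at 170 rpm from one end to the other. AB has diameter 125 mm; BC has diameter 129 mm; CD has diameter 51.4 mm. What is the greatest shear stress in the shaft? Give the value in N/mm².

ω = 2π·170/60 = 17.80 rad/s, so T = P/ω = 3690 / 17.80 = 207.3 N·m.
Under the same torque, τ_max = 16T/(πd³) is largest where d is smallest — segment CD (d = 51.4 mm).
τ_max = 16·207.3/(π·(0.0514)³) = 7.774×10^6 Pa.

7.77 N/mm²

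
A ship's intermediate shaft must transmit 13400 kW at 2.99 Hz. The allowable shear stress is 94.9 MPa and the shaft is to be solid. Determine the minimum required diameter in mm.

337 mm

ω = 2π·2.99 = 18.79 rad/s, so T = P/ω = 13400×10³ / 18.79 = 713300 N·m.
For a solid shaft τ_max = 16T/(πd³), so d = (16T/(π τ_allow))^(1/3) = (16·713300/(π·9.49×10^7))^(1/3) = 0.3370 m.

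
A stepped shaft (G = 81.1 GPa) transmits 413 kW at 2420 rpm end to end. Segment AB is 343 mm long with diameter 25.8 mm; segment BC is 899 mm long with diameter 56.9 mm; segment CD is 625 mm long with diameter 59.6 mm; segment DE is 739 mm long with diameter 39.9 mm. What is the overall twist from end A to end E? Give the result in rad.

0.246 rad

ω = 2π·2420/60 = 253.4 rad/s, so T = P/ω = 413×10³ / 253.4 = 1630 N·m.
J_AB = π(0.0258)⁴/32 = 4.35×10^-8 m⁴; J_BC = π(0.0569)⁴/32 = 1.03×10^-6 m⁴; J_CD = π(0.0596)⁴/32 = 1.24×10^-6 m⁴; J_DE = π(0.0399)⁴/32 = 2.49×10^-7 m⁴.
θ = (T/G)·Σ L_i/J_i = (1630/81.1×10⁹)·(0.343/4.35×10^-8 + 0.899/1.03×10^-6 + 0.625/1.24×10^-6 + 0.739/2.49×10^-7) = 0.2458 rad.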